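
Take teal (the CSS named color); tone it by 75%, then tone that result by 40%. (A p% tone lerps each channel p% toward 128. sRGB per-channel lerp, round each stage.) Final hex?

CSS teal is rgb(0, 128, 128).
Per channel, c → c + 0.75(128 − c):
  R: 0 + 0.75×(128−0) = 0 + 96 = 96 → 96
  G: 128 + 0.75×(128−128) = 128 + 0 = 128 → 128
  B: 128 + 0.75×(128−128) = 128 + 0 = 128 → 128
After the tone: rgb(96, 128, 128) = #608080.
Lerp each channel 40% toward 128:
  R: 96 + 12.8 = 108.8 → 109
  G: 128 + 0.4×(128−128) = 128 + 0 = 128 → 128
  B: 128 + 0.4×(128−128) = 128 + 0 = 128 → 128
rgb(109, 128, 128) = #6D8080.

#6D8080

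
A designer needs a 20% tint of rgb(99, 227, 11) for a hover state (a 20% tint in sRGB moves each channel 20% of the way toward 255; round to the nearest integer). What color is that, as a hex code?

#82E93C

Lerp each channel 20% toward 255:
  R: 99 + 0.2×(255−99) = 99 + 31.2 = 130.2 → 130
  G: 227 + 5.6 = 232.6 → 233
  B: 11 + 48.8 = 59.8 → 60
rgb(130, 233, 60) = #82E93C.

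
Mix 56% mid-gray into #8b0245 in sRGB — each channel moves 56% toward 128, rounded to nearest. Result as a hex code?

#8b0245 is rgb(139, 2, 69).
A 56% tone moves each channel 56% toward 128:
  R: 139 + 0.56×(128−139) = 139 − 6.16 = 132.84 → 133
  G: 2 + 0.56×(128−2) = 2 + 70.56 = 72.56 → 73
  B: 69 + 0.56×(128−69) = 69 + 33.04 = 102.04 → 102
rgb(133, 73, 102) = #854966.

#854966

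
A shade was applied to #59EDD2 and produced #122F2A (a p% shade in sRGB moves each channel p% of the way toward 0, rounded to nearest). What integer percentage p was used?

80%

#59EDD2 is rgb(89, 237, 210); #122F2A is rgb(18, 47, 42).
On the G channel (widest range): 47 ≈ 237 + (p/100)(0 − 237), so p ≈ 100×(47 − 237)/(0 − 237) = -19000/-237 = 80.17.
p = 80 reproduces all three channels after rounding.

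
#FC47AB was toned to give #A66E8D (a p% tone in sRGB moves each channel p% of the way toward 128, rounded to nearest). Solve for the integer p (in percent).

69%

#FC47AB is rgb(252, 71, 171); #A66E8D is rgb(166, 110, 141).
On the R channel (widest range): 166 ≈ 252 + (p/100)(128 − 252), so p ≈ 100×(166 − 252)/(128 − 252) = -8600/-124 = 69.35.
p = 69 reproduces all three channels after rounding.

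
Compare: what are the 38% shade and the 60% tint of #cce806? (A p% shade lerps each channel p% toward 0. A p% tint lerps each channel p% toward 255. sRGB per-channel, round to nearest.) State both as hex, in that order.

#7e9004, #ebf69b

#cce806 is rgb(204, 232, 6).
38% shade:
  R: 204 + 0.38×(0−204) = 204 − 77.52 = 126.48 → 126
  G: 232 + 0.38×(0−232) = 232 − 88.16 = 143.84 → 144
  B: 6 − 2.28 = 3.72 → 4
  → #7e9004
60% tint:
  R: 204 + 30.6 = 234.6 → 235
  G: 232 + 13.8 = 245.8 → 246
  B: 6 + 0.6×(255−6) = 6 + 149.4 = 155.4 → 155
  → #ebf69b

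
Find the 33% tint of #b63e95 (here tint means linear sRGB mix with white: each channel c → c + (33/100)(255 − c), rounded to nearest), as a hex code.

#b63e95 is rgb(182, 62, 149).
A 33% tint moves each channel 33% toward 255:
  R: 182 + 0.33×(255−182) = 182 + 24.09 = 206.09 → 206
  G: 62 + 0.33×(255−62) = 62 + 63.69 = 125.69 → 126
  B: 149 + 34.98 = 183.98 → 184
rgb(206, 126, 184) = #ce7eb8.

#ce7eb8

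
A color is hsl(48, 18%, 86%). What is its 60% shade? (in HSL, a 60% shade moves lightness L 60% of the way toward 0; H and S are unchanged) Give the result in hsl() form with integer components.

L moves 60% from 86 toward 0: 86 − 51.6 = 34.4 → 34.
H and S are unchanged.

hsl(48, 18%, 34%)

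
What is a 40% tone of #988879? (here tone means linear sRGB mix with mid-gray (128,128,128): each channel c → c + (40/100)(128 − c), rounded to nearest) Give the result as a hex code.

#988879 is rgb(152, 136, 121).
A 40% tone moves each channel 40% toward 128:
  R: 152 − 9.6 = 142.4 → 142
  G: 136 − 3.2 = 132.8 → 133
  B: 121 + 2.8 = 123.8 → 124
rgb(142, 133, 124) = #8e857c.

#8e857c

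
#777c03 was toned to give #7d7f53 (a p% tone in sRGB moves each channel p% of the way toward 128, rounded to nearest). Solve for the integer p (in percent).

#777c03 is rgb(119, 124, 3); #7d7f53 is rgb(125, 127, 83).
On the B channel (widest range): 83 ≈ 3 + (p/100)(128 − 3), so p ≈ 100×(83 − 3)/(128 − 3) = 8000/125 = 64.00.
p = 64 reproduces all three channels after rounding.

64%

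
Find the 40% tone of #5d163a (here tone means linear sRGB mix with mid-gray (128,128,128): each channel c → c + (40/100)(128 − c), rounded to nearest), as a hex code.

#6b4056

#5d163a is rgb(93, 22, 58).
Lerp each channel 40% toward 128:
  R: 93 + 14 = 107 → 107
  G: 22 + 0.4×(128−22) = 22 + 42.4 = 64.4 → 64
  B: 58 + 0.4×(128−58) = 58 + 28 = 86 → 86
rgb(107, 64, 86) = #6b4056.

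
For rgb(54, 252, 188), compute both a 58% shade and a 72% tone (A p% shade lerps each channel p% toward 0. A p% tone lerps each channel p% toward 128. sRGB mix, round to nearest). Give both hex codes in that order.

#176A4F, #6BA391

58% shade:
  R: 54 + 0.58×(0−54) = 54 − 31.32 = 22.68 → 23
  G: 252 − 146.16 = 105.84 → 106
  B: 188 + 0.58×(0−188) = 188 − 109.04 = 78.96 → 79
  → #176A4F
72% tone:
  R: 54 + 53.28 = 107.28 → 107
  G: 252 + 0.72×(128−252) = 252 − 89.28 = 162.72 → 163
  B: 188 + 0.72×(128−188) = 188 − 43.2 = 144.8 → 145
  → #6BA391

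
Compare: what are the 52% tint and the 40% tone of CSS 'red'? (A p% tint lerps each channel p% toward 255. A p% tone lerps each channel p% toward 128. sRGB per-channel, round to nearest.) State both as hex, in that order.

CSS red is rgb(255, 0, 0).
52% tint:
  R: 255 + 0 = 255 → 255
  G: 0 + 132.6 = 132.6 → 133
  B: 0 + 0.52×(255−0) = 0 + 132.6 = 132.6 → 133
  → #ff8585
40% tone:
  R: 255 + 0.4×(128−255) = 255 − 50.8 = 204.2 → 204
  G: 0 + 51.2 = 51.2 → 51
  B: 0 + 0.4×(128−0) = 0 + 51.2 = 51.2 → 51
  → #cc3333

#ff8585, #cc3333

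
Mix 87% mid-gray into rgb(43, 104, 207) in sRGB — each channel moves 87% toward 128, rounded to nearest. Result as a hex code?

Lerp each channel 87% toward 128:
  R: 43 + 73.95 = 116.95 → 117
  G: 104 + 0.87×(128−104) = 104 + 20.88 = 124.88 → 125
  B: 207 + 0.87×(128−207) = 207 − 68.73 = 138.27 → 138
rgb(117, 125, 138) = #757D8A.

#757D8A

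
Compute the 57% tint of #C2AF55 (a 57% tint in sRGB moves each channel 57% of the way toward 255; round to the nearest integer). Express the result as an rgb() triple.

rgb(229, 221, 182)

#C2AF55 is rgb(194, 175, 85).
A 57% tint moves each channel 57% toward 255:
  R: 194 + 34.77 = 228.77 → 229
  G: 175 + 45.6 = 220.6 → 221
  B: 85 + 0.57×(255−85) = 85 + 96.9 = 181.9 → 182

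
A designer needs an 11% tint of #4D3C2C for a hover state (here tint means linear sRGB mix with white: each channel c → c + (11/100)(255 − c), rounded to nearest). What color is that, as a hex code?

#4D3C2C is rgb(77, 60, 44).
An 11% tint moves each channel 11% toward 255:
  R: 77 + 0.11×(255−77) = 77 + 19.58 = 96.58 → 97
  G: 60 + 0.11×(255−60) = 60 + 21.45 = 81.45 → 81
  B: 44 + 0.11×(255−44) = 44 + 23.21 = 67.21 → 67
rgb(97, 81, 67) = #615143.

#615143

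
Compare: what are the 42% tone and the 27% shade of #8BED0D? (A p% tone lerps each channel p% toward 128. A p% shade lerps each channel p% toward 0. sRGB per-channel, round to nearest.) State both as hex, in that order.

#86BF3D, #65AD09

#8BED0D is rgb(139, 237, 13).
42% tone:
  R: 139 + 0.42×(128−139) = 139 − 4.62 = 134.38 → 134
  G: 237 − 45.78 = 191.22 → 191
  B: 13 + 0.42×(128−13) = 13 + 48.3 = 61.3 → 61
  → #86BF3D
27% shade:
  R: 139 + 0.27×(0−139) = 139 − 37.53 = 101.47 → 101
  G: 237 − 63.99 = 173.01 → 173
  B: 13 + 0.27×(0−13) = 13 − 3.51 = 9.49 → 9
  → #65AD09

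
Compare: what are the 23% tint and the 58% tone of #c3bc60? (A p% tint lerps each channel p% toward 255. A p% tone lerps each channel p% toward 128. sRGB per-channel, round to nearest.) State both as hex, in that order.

#c3bc60 is rgb(195, 188, 96).
23% tint:
  R: 195 + 0.23×(255−195) = 195 + 13.8 = 208.8 → 209
  G: 188 + 0.23×(255−188) = 188 + 15.41 = 203.41 → 203
  B: 96 + 0.23×(255−96) = 96 + 36.57 = 132.57 → 133
  → #d1cb85
58% tone:
  R: 195 + 0.58×(128−195) = 195 − 38.86 = 156.14 → 156
  G: 188 + 0.58×(128−188) = 188 − 34.8 = 153.2 → 153
  B: 96 + 0.58×(128−96) = 96 + 18.56 = 114.56 → 115
  → #9c9973

#d1cb85, #9c9973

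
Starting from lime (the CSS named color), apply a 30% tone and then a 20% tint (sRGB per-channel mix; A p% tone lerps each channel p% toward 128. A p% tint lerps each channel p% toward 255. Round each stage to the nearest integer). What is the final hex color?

#51E151

CSS lime is rgb(0, 255, 0).
A 30% tone moves each channel 30% toward 128:
  R: 0 + 0.3×(128−0) = 0 + 38.4 = 38.4 → 38
  G: 255 + 0.3×(128−255) = 255 − 38.1 = 216.9 → 217
  B: 0 + 38.4 = 38.4 → 38
After the tone: rgb(38, 217, 38) = #26D926.
A 20% tint moves each channel 20% toward 255:
  R: 38 + 43.4 = 81.4 → 81
  G: 217 + 7.6 = 224.6 → 225
  B: 38 + 43.4 = 81.4 → 81
rgb(81, 225, 81) = #51E151.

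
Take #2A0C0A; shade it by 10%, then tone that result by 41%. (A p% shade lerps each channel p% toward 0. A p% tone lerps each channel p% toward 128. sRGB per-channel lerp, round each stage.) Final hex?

#2A0C0A is rgb(42, 12, 10).
Lerp each channel 10% toward 0:
  R: 42 − 4.2 = 37.8 → 38
  G: 12 + 0.1×(0−12) = 12 − 1.2 = 10.8 → 11
  B: 10 + 0.1×(0−10) = 10 − 1 = 9 → 9
After the shade: rgb(38, 11, 9) = #260B09.
A 41% tone moves each channel 41% toward 128:
  R: 38 + 36.9 = 74.9 → 75
  G: 11 + 0.41×(128−11) = 11 + 47.97 = 58.97 → 59
  B: 9 + 0.41×(128−9) = 9 + 48.79 = 57.79 → 58
rgb(75, 59, 58) = #4B3B3A.

#4B3B3A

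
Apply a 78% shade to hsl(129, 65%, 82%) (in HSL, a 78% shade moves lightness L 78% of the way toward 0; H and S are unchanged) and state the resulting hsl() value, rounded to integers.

L moves 78% from 82 toward 0: 82 − 63.96 = 18.04 → 18.
H and S are unchanged.

hsl(129, 65%, 18%)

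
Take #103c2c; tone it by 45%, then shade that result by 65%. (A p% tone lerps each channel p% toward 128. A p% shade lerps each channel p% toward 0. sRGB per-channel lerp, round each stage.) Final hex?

#103c2c is rgb(16, 60, 44).
Per channel, c → c + 0.45(128 − c):
  R: 16 + 50.4 = 66.4 → 66
  G: 60 + 30.6 = 90.6 → 91
  B: 44 + 0.45×(128−44) = 44 + 37.8 = 81.8 → 82
After the tone: rgb(66, 91, 82) = #425b52.
Lerp each channel 65% toward 0:
  R: 66 − 42.9 = 23.1 → 23
  G: 91 + 0.65×(0−91) = 91 − 59.15 = 31.85 → 32
  B: 82 + 0.65×(0−82) = 82 − 53.3 = 28.7 → 29
rgb(23, 32, 29) = #17201d.

#17201d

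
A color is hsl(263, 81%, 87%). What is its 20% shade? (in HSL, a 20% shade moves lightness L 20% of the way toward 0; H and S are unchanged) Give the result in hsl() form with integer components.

hsl(263, 81%, 70%)

L moves 20% from 87 toward 0: 87 − 17.4 = 69.6 → 70.
H and S are unchanged.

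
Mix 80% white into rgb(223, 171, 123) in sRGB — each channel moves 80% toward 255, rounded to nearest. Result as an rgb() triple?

rgb(249, 238, 229)

Lerp each channel 80% toward 255:
  R: 223 + 25.6 = 248.6 → 249
  G: 171 + 0.8×(255−171) = 171 + 67.2 = 238.2 → 238
  B: 123 + 0.8×(255−123) = 123 + 105.6 = 228.6 → 229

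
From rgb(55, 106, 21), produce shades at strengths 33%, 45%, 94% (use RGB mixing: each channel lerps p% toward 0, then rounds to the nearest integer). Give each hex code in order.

33%: (55 − 18.15 = 36.85→37, 106 − 34.98 = 71.02→71, 21 − 6.93 = 14.07→14) → #25470e
45%: (55 − 24.75 = 30.25→30, 106 − 47.7 = 58.3→58, 21 − 9.45 = 11.55→12) → #1e3a0c
94%: (55 − 51.7 = 3.3→3, 106 − 99.64 = 6.36→6, 21 − 19.74 = 1.26→1) → #030601

#25470e, #1e3a0c, #030601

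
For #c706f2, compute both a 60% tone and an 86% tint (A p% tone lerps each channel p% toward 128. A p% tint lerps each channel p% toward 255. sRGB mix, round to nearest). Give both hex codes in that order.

#9c4fae, #f7dcfd

#c706f2 is rgb(199, 6, 242).
60% tone:
  R: 199 + 0.6×(128−199) = 199 − 42.6 = 156.4 → 156
  G: 6 + 0.6×(128−6) = 6 + 73.2 = 79.2 → 79
  B: 242 − 68.4 = 173.6 → 174
  → #9c4fae
86% tint:
  R: 199 + 48.16 = 247.16 → 247
  G: 6 + 0.86×(255−6) = 6 + 214.14 = 220.14 → 220
  B: 242 + 11.18 = 253.18 → 253
  → #f7dcfd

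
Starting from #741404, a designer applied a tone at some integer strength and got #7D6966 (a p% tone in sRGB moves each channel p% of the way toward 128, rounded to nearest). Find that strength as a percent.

79%

#741404 is rgb(116, 20, 4); #7D6966 is rgb(125, 105, 102).
On the B channel (widest range): 102 ≈ 4 + (p/100)(128 − 4), so p ≈ 100×(102 − 4)/(128 − 4) = 9800/124 = 79.03.
p = 79 reproduces all three channels after rounding.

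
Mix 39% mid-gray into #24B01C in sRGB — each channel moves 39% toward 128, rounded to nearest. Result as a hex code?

#489D43

#24B01C is rgb(36, 176, 28).
A 39% tone moves each channel 39% toward 128:
  R: 36 + 0.39×(128−36) = 36 + 35.88 = 71.88 → 72
  G: 176 + 0.39×(128−176) = 176 − 18.72 = 157.28 → 157
  B: 28 + 39 = 67 → 67
rgb(72, 157, 67) = #489D43.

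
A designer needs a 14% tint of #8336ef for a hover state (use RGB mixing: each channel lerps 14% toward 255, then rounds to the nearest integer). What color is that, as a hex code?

#8336ef is rgb(131, 54, 239).
Per channel, c → c + 0.14(255 − c):
  R: 131 + 0.14×(255−131) = 131 + 17.36 = 148.36 → 148
  G: 54 + 28.14 = 82.14 → 82
  B: 239 + 0.14×(255−239) = 239 + 2.24 = 241.24 → 241
rgb(148, 82, 241) = #9452f1.

#9452f1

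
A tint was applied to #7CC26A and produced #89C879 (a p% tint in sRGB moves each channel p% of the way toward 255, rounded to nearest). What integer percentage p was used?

10%

#7CC26A is rgb(124, 194, 106); #89C879 is rgb(137, 200, 121).
On the B channel (widest range): 121 ≈ 106 + (p/100)(255 − 106), so p ≈ 100×(121 − 106)/(255 − 106) = 1500/149 = 10.07.
p = 10 reproduces all three channels after rounding.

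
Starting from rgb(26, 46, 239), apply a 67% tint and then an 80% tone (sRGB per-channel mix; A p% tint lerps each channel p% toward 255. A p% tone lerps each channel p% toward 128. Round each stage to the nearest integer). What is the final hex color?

A 67% tint moves each channel 67% toward 255:
  R: 26 + 0.67×(255−26) = 26 + 153.43 = 179.43 → 179
  G: 46 + 0.67×(255−46) = 46 + 140.03 = 186.03 → 186
  B: 239 + 10.72 = 249.72 → 250
After the tint: rgb(179, 186, 250) = #B3BAFA.
Lerp each channel 80% toward 128:
  R: 179 − 40.8 = 138.2 → 138
  G: 186 + 0.8×(128−186) = 186 − 46.4 = 139.6 → 140
  B: 250 − 97.6 = 152.4 → 152
rgb(138, 140, 152) = #8A8C98.

#8A8C98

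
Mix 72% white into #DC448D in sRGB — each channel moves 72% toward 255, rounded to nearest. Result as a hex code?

#F5CBDF

#DC448D is rgb(220, 68, 141).
A 72% tint moves each channel 72% toward 255:
  R: 220 + 25.2 = 245.2 → 245
  G: 68 + 0.72×(255−68) = 68 + 134.64 = 202.64 → 203
  B: 141 + 82.08 = 223.08 → 223
rgb(245, 203, 223) = #F5CBDF.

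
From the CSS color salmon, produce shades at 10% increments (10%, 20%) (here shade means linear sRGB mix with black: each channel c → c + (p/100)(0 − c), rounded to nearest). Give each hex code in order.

#E17367, #C8665B

CSS salmon is rgb(250, 128, 114).
10%: (250 − 25 = 225→225, 128 − 12.8 = 115.2→115, 114 − 11.4 = 102.6→103) → #E17367
20%: (250 − 50 = 200→200, 128 − 25.6 = 102.4→102, 114 − 22.8 = 91.2→91) → #C8665B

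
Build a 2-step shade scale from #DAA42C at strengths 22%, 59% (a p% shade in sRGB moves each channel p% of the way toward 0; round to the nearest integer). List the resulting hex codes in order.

#DAA42C is rgb(218, 164, 44).
22%: (218 − 47.96 = 170.04→170, 164 − 36.08 = 127.92→128, 44 − 9.68 = 34.32→34) → #AA8022
59%: (218 − 128.62 = 89.38→89, 164 − 96.76 = 67.24→67, 44 − 25.96 = 18.04→18) → #594312

#AA8022, #594312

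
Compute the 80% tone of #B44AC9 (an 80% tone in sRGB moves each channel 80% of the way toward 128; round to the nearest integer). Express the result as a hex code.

#B44AC9 is rgb(180, 74, 201).
An 80% tone moves each channel 80% toward 128:
  R: 180 − 41.6 = 138.4 → 138
  G: 74 + 43.2 = 117.2 → 117
  B: 201 + 0.8×(128−201) = 201 − 58.4 = 142.6 → 143
rgb(138, 117, 143) = #8A758F.

#8A758F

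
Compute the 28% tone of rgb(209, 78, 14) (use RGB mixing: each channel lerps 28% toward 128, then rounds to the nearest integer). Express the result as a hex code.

A 28% tone moves each channel 28% toward 128:
  R: 209 − 22.68 = 186.32 → 186
  G: 78 + 14 = 92 → 92
  B: 14 + 0.28×(128−14) = 14 + 31.92 = 45.92 → 46
rgb(186, 92, 46) = #BA5C2E.

#BA5C2E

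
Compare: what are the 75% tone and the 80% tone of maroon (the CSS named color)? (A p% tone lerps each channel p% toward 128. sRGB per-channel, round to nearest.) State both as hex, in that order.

#806060, #806666

CSS maroon is rgb(128, 0, 0).
75% tone:
  R: 128 + 0 = 128 → 128
  G: 0 + 0.75×(128−0) = 0 + 96 = 96 → 96
  B: 0 + 96 = 96 → 96
  → #806060
80% tone:
  R: 128 + 0 = 128 → 128
  G: 0 + 102.4 = 102.4 → 102
  B: 0 + 0.8×(128−0) = 0 + 102.4 = 102.4 → 102
  → #806666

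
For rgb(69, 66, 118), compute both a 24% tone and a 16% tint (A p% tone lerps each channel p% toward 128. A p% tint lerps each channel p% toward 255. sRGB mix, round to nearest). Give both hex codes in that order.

24% tone:
  R: 69 + 0.24×(128−69) = 69 + 14.16 = 83.16 → 83
  G: 66 + 0.24×(128−66) = 66 + 14.88 = 80.88 → 81
  B: 118 + 2.4 = 120.4 → 120
  → #535178
16% tint:
  R: 69 + 0.16×(255−69) = 69 + 29.76 = 98.76 → 99
  G: 66 + 30.24 = 96.24 → 96
  B: 118 + 0.16×(255−118) = 118 + 21.92 = 139.92 → 140
  → #63608c

#535178, #63608c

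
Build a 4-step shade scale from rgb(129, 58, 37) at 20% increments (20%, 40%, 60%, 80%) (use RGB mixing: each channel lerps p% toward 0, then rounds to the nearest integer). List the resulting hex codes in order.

#672E1E, #4D2316, #34170F, #1A0C07

20%: (129 − 25.8 = 103.2→103, 58 − 11.6 = 46.4→46, 37 − 7.4 = 29.6→30) → #672E1E
40%: (129 − 51.6 = 77.4→77, 58 − 23.2 = 34.8→35, 37 − 14.8 = 22.2→22) → #4D2316
60%: (129 − 77.4 = 51.6→52, 58 − 34.8 = 23.2→23, 37 − 22.2 = 14.8→15) → #34170F
80%: (129 − 103.2 = 25.8→26, 58 − 46.4 = 11.6→12, 37 − 29.6 = 7.4→7) → #1A0C07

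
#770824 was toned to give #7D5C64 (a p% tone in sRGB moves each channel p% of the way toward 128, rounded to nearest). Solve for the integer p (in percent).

#770824 is rgb(119, 8, 36); #7D5C64 is rgb(125, 92, 100).
On the G channel (widest range): 92 ≈ 8 + (p/100)(128 − 8), so p ≈ 100×(92 − 8)/(128 − 8) = 8400/120 = 70.00.
p = 70 reproduces all three channels after rounding.

70%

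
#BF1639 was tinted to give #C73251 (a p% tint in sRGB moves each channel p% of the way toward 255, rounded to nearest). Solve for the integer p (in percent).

#BF1639 is rgb(191, 22, 57); #C73251 is rgb(199, 50, 81).
On the G channel (widest range): 50 ≈ 22 + (p/100)(255 − 22), so p ≈ 100×(50 − 22)/(255 − 22) = 2800/233 = 12.02.
p = 12 reproduces all three channels after rounding.

12%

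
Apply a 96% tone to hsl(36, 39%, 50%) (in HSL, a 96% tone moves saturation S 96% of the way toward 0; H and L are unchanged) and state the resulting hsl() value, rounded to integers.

hsl(36, 2%, 50%)

S moves 96% from 39 toward 0: 39 − 37.44 = 1.56 → 2.
H and L are unchanged.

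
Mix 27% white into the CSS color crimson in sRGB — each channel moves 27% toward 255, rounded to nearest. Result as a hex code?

CSS crimson is rgb(220, 20, 60).
Lerp each channel 27% toward 255:
  R: 220 + 9.45 = 229.45 → 229
  G: 20 + 0.27×(255−20) = 20 + 63.45 = 83.45 → 83
  B: 60 + 0.27×(255−60) = 60 + 52.65 = 112.65 → 113
rgb(229, 83, 113) = #E55371.

#E55371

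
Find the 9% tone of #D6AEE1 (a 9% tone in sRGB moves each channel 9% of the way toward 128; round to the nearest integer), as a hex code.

#D6AEE1 is rgb(214, 174, 225).
Per channel, c → c + 0.09(128 − c):
  R: 214 − 7.74 = 206.26 → 206
  G: 174 − 4.14 = 169.86 → 170
  B: 225 − 8.73 = 216.27 → 216
rgb(206, 170, 216) = #CEAAD8.

#CEAAD8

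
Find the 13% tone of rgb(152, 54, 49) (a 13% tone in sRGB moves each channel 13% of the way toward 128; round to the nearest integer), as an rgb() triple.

Lerp each channel 13% toward 128:
  R: 152 − 3.12 = 148.88 → 149
  G: 54 + 9.62 = 63.62 → 64
  B: 49 + 10.27 = 59.27 → 59

rgb(149, 64, 59)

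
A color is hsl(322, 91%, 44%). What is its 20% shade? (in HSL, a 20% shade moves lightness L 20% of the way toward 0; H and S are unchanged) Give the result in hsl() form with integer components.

L moves 20% from 44 toward 0: 44 − 8.8 = 35.2 → 35.
H and S are unchanged.

hsl(322, 91%, 35%)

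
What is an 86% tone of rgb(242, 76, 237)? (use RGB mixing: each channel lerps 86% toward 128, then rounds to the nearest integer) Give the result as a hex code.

Per channel, c → c + 0.86(128 − c):
  R: 242 + 0.86×(128−242) = 242 − 98.04 = 143.96 → 144
  G: 76 + 0.86×(128−76) = 76 + 44.72 = 120.72 → 121
  B: 237 + 0.86×(128−237) = 237 − 93.74 = 143.26 → 143
rgb(144, 121, 143) = #90798f.

#90798f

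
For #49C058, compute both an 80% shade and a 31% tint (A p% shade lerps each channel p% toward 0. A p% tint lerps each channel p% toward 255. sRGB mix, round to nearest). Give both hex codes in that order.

#49C058 is rgb(73, 192, 88).
80% shade:
  R: 73 − 58.4 = 14.6 → 15
  G: 192 + 0.8×(0−192) = 192 − 153.6 = 38.4 → 38
  B: 88 + 0.8×(0−88) = 88 − 70.4 = 17.6 → 18
  → #0F2612
31% tint:
  R: 73 + 0.31×(255−73) = 73 + 56.42 = 129.42 → 129
  G: 192 + 0.31×(255−192) = 192 + 19.53 = 211.53 → 212
  B: 88 + 0.31×(255−88) = 88 + 51.77 = 139.77 → 140
  → #81D48C

#0F2612, #81D48C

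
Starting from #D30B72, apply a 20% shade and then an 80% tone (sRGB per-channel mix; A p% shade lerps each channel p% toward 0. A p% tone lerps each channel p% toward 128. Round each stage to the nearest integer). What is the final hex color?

#886879

#D30B72 is rgb(211, 11, 114).
A 20% shade moves each channel 20% toward 0:
  R: 211 − 42.2 = 168.8 → 169
  G: 11 + 0.2×(0−11) = 11 − 2.2 = 8.8 → 9
  B: 114 − 22.8 = 91.2 → 91
After the shade: rgb(169, 9, 91) = #A9095B.
Lerp each channel 80% toward 128:
  R: 169 + 0.8×(128−169) = 169 − 32.8 = 136.2 → 136
  G: 9 + 95.2 = 104.2 → 104
  B: 91 + 29.6 = 120.6 → 121
rgb(136, 104, 121) = #886879.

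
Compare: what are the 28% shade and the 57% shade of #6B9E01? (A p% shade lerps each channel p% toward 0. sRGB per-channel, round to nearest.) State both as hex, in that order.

#6B9E01 is rgb(107, 158, 1).
28% shade:
  R: 107 + 0.28×(0−107) = 107 − 29.96 = 77.04 → 77
  G: 158 − 44.24 = 113.76 → 114
  B: 1 − 0.28 = 0.72 → 1
  → #4D7201
57% shade:
  R: 107 + 0.57×(0−107) = 107 − 60.99 = 46.01 → 46
  G: 158 − 90.06 = 67.94 → 68
  B: 1 + 0.57×(0−1) = 1 − 0.57 = 0.43 → 0
  → #2E4400

#4D7201, #2E4400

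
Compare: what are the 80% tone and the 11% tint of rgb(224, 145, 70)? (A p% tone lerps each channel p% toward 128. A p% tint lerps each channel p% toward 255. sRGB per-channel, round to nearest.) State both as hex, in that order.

80% tone:
  R: 224 − 76.8 = 147.2 → 147
  G: 145 + 0.8×(128−145) = 145 − 13.6 = 131.4 → 131
  B: 70 + 0.8×(128−70) = 70 + 46.4 = 116.4 → 116
  → #938374
11% tint:
  R: 224 + 0.11×(255−224) = 224 + 3.41 = 227.41 → 227
  G: 145 + 0.11×(255−145) = 145 + 12.1 = 157.1 → 157
  B: 70 + 0.11×(255−70) = 70 + 20.35 = 90.35 → 90
  → #e39d5a

#938374, #e39d5a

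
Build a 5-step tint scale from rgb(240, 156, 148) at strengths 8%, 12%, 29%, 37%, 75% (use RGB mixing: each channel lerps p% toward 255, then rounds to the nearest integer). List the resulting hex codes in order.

#F1A49D, #F2A8A1, #F4B9B3, #F6C1BC, #FBE6E4

8%: (240 + 1.2 = 241.2→241, 156 + 7.92 = 163.92→164, 148 + 8.56 = 156.56→157) → #F1A49D
12%: (240 + 1.8 = 241.8→242, 156 + 11.88 = 167.88→168, 148 + 12.84 = 160.84→161) → #F2A8A1
29%: (240 + 4.35 = 244.35→244, 156 + 28.71 = 184.71→185, 148 + 31.03 = 179.03→179) → #F4B9B3
37%: (240 + 5.55 = 245.55→246, 156 + 36.63 = 192.63→193, 148 + 39.59 = 187.59→188) → #F6C1BC
75%: (240 + 11.25 = 251.25→251, 156 + 74.25 = 230.25→230, 148 + 80.25 = 228.25→228) → #FBE6E4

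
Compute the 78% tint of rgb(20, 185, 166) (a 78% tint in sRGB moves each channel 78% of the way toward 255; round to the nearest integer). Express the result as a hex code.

#CBF0EB

Lerp each channel 78% toward 255:
  R: 20 + 0.78×(255−20) = 20 + 183.3 = 203.3 → 203
  G: 185 + 0.78×(255−185) = 185 + 54.6 = 239.6 → 240
  B: 166 + 0.78×(255−166) = 166 + 69.42 = 235.42 → 235
rgb(203, 240, 235) = #CBF0EB.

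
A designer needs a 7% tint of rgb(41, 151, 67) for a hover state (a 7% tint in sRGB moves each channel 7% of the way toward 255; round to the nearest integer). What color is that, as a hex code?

#389e50

Lerp each channel 7% toward 255:
  R: 41 + 0.07×(255−41) = 41 + 14.98 = 55.98 → 56
  G: 151 + 0.07×(255−151) = 151 + 7.28 = 158.28 → 158
  B: 67 + 0.07×(255−67) = 67 + 13.16 = 80.16 → 80
rgb(56, 158, 80) = #389e50.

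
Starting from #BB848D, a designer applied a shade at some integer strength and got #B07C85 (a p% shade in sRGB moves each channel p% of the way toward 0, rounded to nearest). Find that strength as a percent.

6%

#BB848D is rgb(187, 132, 141); #B07C85 is rgb(176, 124, 133).
On the R channel (widest range): 176 ≈ 187 + (p/100)(0 − 187), so p ≈ 100×(176 − 187)/(0 − 187) = -1100/-187 = 5.88.
p = 6 reproduces all three channels after rounding.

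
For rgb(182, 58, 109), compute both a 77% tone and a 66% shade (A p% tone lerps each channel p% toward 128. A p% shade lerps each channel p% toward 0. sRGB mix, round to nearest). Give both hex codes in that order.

#8c707c, #3e1425

77% tone:
  R: 182 + 0.77×(128−182) = 182 − 41.58 = 140.42 → 140
  G: 58 + 0.77×(128−58) = 58 + 53.9 = 111.9 → 112
  B: 109 + 0.77×(128−109) = 109 + 14.63 = 123.63 → 124
  → #8c707c
66% shade:
  R: 182 + 0.66×(0−182) = 182 − 120.12 = 61.88 → 62
  G: 58 + 0.66×(0−58) = 58 − 38.28 = 19.72 → 20
  B: 109 + 0.66×(0−109) = 109 − 71.94 = 37.06 → 37
  → #3e1425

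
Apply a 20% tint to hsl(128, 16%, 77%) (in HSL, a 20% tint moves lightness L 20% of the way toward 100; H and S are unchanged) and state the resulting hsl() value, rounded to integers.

hsl(128, 16%, 82%)

L moves 20% from 77 toward 100: 77 + 4.6 = 81.6 → 82.
H and S are unchanged.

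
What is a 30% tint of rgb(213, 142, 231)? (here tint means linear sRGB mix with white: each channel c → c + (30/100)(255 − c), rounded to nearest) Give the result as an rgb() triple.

rgb(226, 176, 238)

Per channel, c → c + 0.3(255 − c):
  R: 213 + 12.6 = 225.6 → 226
  G: 142 + 33.9 = 175.9 → 176
  B: 231 + 0.3×(255−231) = 231 + 7.2 = 238.2 → 238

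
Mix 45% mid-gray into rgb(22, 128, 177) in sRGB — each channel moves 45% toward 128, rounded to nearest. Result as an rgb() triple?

A 45% tone moves each channel 45% toward 128:
  R: 22 + 0.45×(128−22) = 22 + 47.7 = 69.7 → 70
  G: 128 + 0.45×(128−128) = 128 + 0 = 128 → 128
  B: 177 + 0.45×(128−177) = 177 − 22.05 = 154.95 → 155

rgb(70, 128, 155)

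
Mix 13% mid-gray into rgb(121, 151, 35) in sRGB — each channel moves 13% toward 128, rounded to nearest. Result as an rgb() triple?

rgb(122, 148, 47)

Per channel, c → c + 0.13(128 − c):
  R: 121 + 0.91 = 121.91 → 122
  G: 151 + 0.13×(128−151) = 151 − 2.99 = 148.01 → 148
  B: 35 + 12.09 = 47.09 → 47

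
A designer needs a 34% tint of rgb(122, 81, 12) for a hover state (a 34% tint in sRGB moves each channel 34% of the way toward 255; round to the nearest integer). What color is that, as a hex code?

#a78c5f

Per channel, c → c + 0.34(255 − c):
  R: 122 + 45.22 = 167.22 → 167
  G: 81 + 59.16 = 140.16 → 140
  B: 12 + 82.62 = 94.62 → 95
rgb(167, 140, 95) = #a78c5f.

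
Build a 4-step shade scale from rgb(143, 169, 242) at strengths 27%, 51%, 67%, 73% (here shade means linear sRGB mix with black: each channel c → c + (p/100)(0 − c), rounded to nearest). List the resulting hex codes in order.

27%: (143 − 38.61 = 104.39→104, 169 − 45.63 = 123.37→123, 242 − 65.34 = 176.66→177) → #687BB1
51%: (143 − 72.93 = 70.07→70, 169 − 86.19 = 82.81→83, 242 − 123.42 = 118.58→119) → #465377
67%: (143 − 95.81 = 47.19→47, 169 − 113.23 = 55.77→56, 242 − 162.14 = 79.86→80) → #2F3850
73%: (143 − 104.39 = 38.61→39, 169 − 123.37 = 45.63→46, 242 − 176.66 = 65.34→65) → #272E41

#687BB1, #465377, #2F3850, #272E41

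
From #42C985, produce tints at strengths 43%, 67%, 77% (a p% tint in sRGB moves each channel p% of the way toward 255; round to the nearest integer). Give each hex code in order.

#42C985 is rgb(66, 201, 133).
43%: (66 + 81.27 = 147.27→147, 201 + 23.22 = 224.22→224, 133 + 52.46 = 185.46→185) → #93E0B9
67%: (66 + 126.63 = 192.63→193, 201 + 36.18 = 237.18→237, 133 + 81.74 = 214.74→215) → #C1EDD7
77%: (66 + 145.53 = 211.53→212, 201 + 41.58 = 242.58→243, 133 + 93.94 = 226.94→227) → #D4F3E3

#93E0B9, #C1EDD7, #D4F3E3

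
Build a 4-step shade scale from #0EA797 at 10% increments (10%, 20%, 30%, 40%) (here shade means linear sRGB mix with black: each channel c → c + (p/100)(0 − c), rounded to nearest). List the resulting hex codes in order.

#0D9688, #0B8679, #0A756A, #08645B

#0EA797 is rgb(14, 167, 151).
10%: (14 − 1.4 = 12.6→13, 167 − 16.7 = 150.3→150, 151 − 15.1 = 135.9→136) → #0D9688
20%: (14 − 2.8 = 11.2→11, 167 − 33.4 = 133.6→134, 151 − 30.2 = 120.8→121) → #0B8679
30%: (14 − 4.2 = 9.8→10, 167 − 50.1 = 116.9→117, 151 − 45.3 = 105.7→106) → #0A756A
40%: (14 − 5.6 = 8.4→8, 167 − 66.8 = 100.2→100, 151 − 60.4 = 90.6→91) → #08645B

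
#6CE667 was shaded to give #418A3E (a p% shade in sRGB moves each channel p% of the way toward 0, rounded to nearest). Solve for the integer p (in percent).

#6CE667 is rgb(108, 230, 103); #418A3E is rgb(65, 138, 62).
On the G channel (widest range): 138 ≈ 230 + (p/100)(0 − 230), so p ≈ 100×(138 − 230)/(0 − 230) = -9200/-230 = 40.00.
p = 40 reproduces all three channels after rounding.

40%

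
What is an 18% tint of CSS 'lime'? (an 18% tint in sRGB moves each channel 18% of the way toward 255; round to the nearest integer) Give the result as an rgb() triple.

CSS lime is rgb(0, 255, 0).
Lerp each channel 18% toward 255:
  R: 0 + 45.9 = 45.9 → 46
  G: 255 + 0 = 255 → 255
  B: 0 + 45.9 = 45.9 → 46

rgb(46, 255, 46)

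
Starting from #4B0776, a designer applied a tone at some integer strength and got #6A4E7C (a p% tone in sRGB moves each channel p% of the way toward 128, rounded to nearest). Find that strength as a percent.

#4B0776 is rgb(75, 7, 118); #6A4E7C is rgb(106, 78, 124).
On the G channel (widest range): 78 ≈ 7 + (p/100)(128 − 7), so p ≈ 100×(78 − 7)/(128 − 7) = 7100/121 = 58.68.
p = 59 reproduces all three channels after rounding.

59%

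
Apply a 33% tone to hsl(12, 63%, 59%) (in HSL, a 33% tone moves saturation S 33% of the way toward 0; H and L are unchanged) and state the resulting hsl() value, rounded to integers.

S moves 33% from 63 toward 0: 63 − 20.79 = 42.21 → 42.
H and L are unchanged.

hsl(12, 42%, 59%)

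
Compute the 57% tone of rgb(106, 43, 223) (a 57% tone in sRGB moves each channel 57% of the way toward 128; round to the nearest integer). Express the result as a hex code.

A 57% tone moves each channel 57% toward 128:
  R: 106 + 12.54 = 118.54 → 119
  G: 43 + 48.45 = 91.45 → 91
  B: 223 + 0.57×(128−223) = 223 − 54.15 = 168.85 → 169
rgb(119, 91, 169) = #775ba9.

#775ba9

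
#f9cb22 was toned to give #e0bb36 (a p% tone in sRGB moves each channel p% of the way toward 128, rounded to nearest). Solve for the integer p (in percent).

21%

#f9cb22 is rgb(249, 203, 34); #e0bb36 is rgb(224, 187, 54).
On the R channel (widest range): 224 ≈ 249 + (p/100)(128 − 249), so p ≈ 100×(224 − 249)/(128 − 249) = -2500/-121 = 20.66.
p = 21 reproduces all three channels after rounding.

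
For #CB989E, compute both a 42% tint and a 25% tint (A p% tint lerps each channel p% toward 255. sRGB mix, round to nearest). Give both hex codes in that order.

#CB989E is rgb(203, 152, 158).
42% tint:
  R: 203 + 0.42×(255−203) = 203 + 21.84 = 224.84 → 225
  G: 152 + 0.42×(255−152) = 152 + 43.26 = 195.26 → 195
  B: 158 + 0.42×(255−158) = 158 + 40.74 = 198.74 → 199
  → #E1C3C7
25% tint:
  R: 203 + 0.25×(255−203) = 203 + 13 = 216 → 216
  G: 152 + 25.75 = 177.75 → 178
  B: 158 + 0.25×(255−158) = 158 + 24.25 = 182.25 → 182
  → #D8B2B6

#E1C3C7, #D8B2B6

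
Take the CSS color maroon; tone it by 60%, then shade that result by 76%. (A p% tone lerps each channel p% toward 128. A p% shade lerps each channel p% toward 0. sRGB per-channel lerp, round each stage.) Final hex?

CSS maroon is rgb(128, 0, 0).
A 60% tone moves each channel 60% toward 128:
  R: 128 + 0.6×(128−128) = 128 + 0 = 128 → 128
  G: 0 + 76.8 = 76.8 → 77
  B: 0 + 76.8 = 76.8 → 77
After the tone: rgb(128, 77, 77) = #804d4d.
Lerp each channel 76% toward 0:
  R: 128 − 97.28 = 30.72 → 31
  G: 77 + 0.76×(0−77) = 77 − 58.52 = 18.48 → 18
  B: 77 + 0.76×(0−77) = 77 − 58.52 = 18.48 → 18
rgb(31, 18, 18) = #1f1212.

#1f1212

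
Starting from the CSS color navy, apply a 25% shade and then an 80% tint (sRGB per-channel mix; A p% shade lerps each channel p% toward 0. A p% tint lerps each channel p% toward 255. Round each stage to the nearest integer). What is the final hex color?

#ccccdf

CSS navy is rgb(0, 0, 128).
Lerp each channel 25% toward 0:
  R: 0 + 0 = 0 → 0
  G: 0 + 0 = 0 → 0
  B: 128 − 32 = 96 → 96
After the shade: rgb(0, 0, 96) = #000060.
An 80% tint moves each channel 80% toward 255:
  R: 0 + 0.8×(255−0) = 0 + 204 = 204 → 204
  G: 0 + 204 = 204 → 204
  B: 96 + 0.8×(255−96) = 96 + 127.2 = 223.2 → 223
rgb(204, 204, 223) = #ccccdf.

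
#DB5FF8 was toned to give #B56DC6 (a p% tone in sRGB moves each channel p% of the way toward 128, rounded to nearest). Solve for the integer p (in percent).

#DB5FF8 is rgb(219, 95, 248); #B56DC6 is rgb(181, 109, 198).
On the B channel (widest range): 198 ≈ 248 + (p/100)(128 − 248), so p ≈ 100×(198 − 248)/(128 − 248) = -5000/-120 = 41.67.
p = 42 reproduces all three channels after rounding.

42%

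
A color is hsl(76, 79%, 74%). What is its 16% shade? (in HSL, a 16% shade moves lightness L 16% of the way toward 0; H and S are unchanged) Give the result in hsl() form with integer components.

hsl(76, 79%, 62%)

L moves 16% from 74 toward 0: 74 − 11.84 = 62.16 → 62.
H and S are unchanged.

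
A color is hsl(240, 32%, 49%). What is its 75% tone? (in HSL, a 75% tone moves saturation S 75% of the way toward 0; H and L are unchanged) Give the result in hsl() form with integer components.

hsl(240, 8%, 49%)

S moves 75% from 32 toward 0: 32 − 24 = 8 → 8.
H and L are unchanged.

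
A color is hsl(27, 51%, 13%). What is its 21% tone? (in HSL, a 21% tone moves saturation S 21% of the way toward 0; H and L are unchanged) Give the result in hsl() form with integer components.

hsl(27, 40%, 13%)

S moves 21% from 51 toward 0: 51 − 10.71 = 40.29 → 40.
H and L are unchanged.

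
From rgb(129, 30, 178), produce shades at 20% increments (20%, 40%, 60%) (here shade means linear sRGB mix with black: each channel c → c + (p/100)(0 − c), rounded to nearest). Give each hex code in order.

#67188E, #4D126B, #340C47

20%: (129 − 25.8 = 103.2→103, 30 − 6 = 24→24, 178 − 35.6 = 142.4→142) → #67188E
40%: (129 − 51.6 = 77.4→77, 30 − 12 = 18→18, 178 − 71.2 = 106.8→107) → #4D126B
60%: (129 − 77.4 = 51.6→52, 30 − 18 = 12→12, 178 − 106.8 = 71.2→71) → #340C47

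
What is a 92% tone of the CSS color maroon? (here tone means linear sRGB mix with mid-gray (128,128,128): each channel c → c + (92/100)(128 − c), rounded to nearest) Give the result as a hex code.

CSS maroon is rgb(128, 0, 0).
A 92% tone moves each channel 92% toward 128:
  R: 128 + 0.92×(128−128) = 128 + 0 = 128 → 128
  G: 0 + 0.92×(128−0) = 0 + 117.76 = 117.76 → 118
  B: 0 + 0.92×(128−0) = 0 + 117.76 = 117.76 → 118
rgb(128, 118, 118) = #807676.

#807676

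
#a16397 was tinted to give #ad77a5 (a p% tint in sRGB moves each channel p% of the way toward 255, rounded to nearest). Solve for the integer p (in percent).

#a16397 is rgb(161, 99, 151); #ad77a5 is rgb(173, 119, 165).
On the G channel (widest range): 119 ≈ 99 + (p/100)(255 − 99), so p ≈ 100×(119 − 99)/(255 − 99) = 2000/156 = 12.82.
p = 13 reproduces all three channels after rounding.

13%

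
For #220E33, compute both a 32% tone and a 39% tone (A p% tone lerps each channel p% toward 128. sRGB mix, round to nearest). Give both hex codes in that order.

#220E33 is rgb(34, 14, 51).
32% tone:
  R: 34 + 30.08 = 64.08 → 64
  G: 14 + 0.32×(128−14) = 14 + 36.48 = 50.48 → 50
  B: 51 + 24.64 = 75.64 → 76
  → #40324C
39% tone:
  R: 34 + 36.66 = 70.66 → 71
  G: 14 + 44.46 = 58.46 → 58
  B: 51 + 0.39×(128−51) = 51 + 30.03 = 81.03 → 81
  → #473A51

#40324C, #473A51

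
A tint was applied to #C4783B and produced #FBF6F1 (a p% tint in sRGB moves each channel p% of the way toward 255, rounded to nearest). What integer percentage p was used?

93%

#C4783B is rgb(196, 120, 59); #FBF6F1 is rgb(251, 246, 241).
On the B channel (widest range): 241 ≈ 59 + (p/100)(255 − 59), so p ≈ 100×(241 − 59)/(255 − 59) = 18200/196 = 92.86.
p = 93 reproduces all three channels after rounding.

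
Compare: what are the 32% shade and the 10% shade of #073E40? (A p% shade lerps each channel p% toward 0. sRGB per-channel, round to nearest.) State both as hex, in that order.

#052A2C, #06383A

#073E40 is rgb(7, 62, 64).
32% shade:
  R: 7 + 0.32×(0−7) = 7 − 2.24 = 4.76 → 5
  G: 62 − 19.84 = 42.16 → 42
  B: 64 + 0.32×(0−64) = 64 − 20.48 = 43.52 → 44
  → #052A2C
10% shade:
  R: 7 − 0.7 = 6.3 → 6
  G: 62 − 6.2 = 55.8 → 56
  B: 64 + 0.1×(0−64) = 64 − 6.4 = 57.6 → 58
  → #06383A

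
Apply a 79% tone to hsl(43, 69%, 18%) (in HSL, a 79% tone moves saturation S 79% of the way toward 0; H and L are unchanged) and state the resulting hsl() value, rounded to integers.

hsl(43, 14%, 18%)

S moves 79% from 69 toward 0: 69 − 54.51 = 14.49 → 14.
H and L are unchanged.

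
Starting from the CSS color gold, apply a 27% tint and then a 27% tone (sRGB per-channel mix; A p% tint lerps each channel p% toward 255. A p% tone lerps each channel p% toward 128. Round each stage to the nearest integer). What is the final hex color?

#ddc855

CSS gold is rgb(255, 215, 0).
A 27% tint moves each channel 27% toward 255:
  R: 255 + 0.27×(255−255) = 255 + 0 = 255 → 255
  G: 215 + 0.27×(255−215) = 215 + 10.8 = 225.8 → 226
  B: 0 + 0.27×(255−0) = 0 + 68.85 = 68.85 → 69
After the tint: rgb(255, 226, 69) = #ffe245.
Lerp each channel 27% toward 128:
  R: 255 − 34.29 = 220.71 → 221
  G: 226 − 26.46 = 199.54 → 200
  B: 69 + 0.27×(128−69) = 69 + 15.93 = 84.93 → 85
rgb(221, 200, 85) = #ddc855.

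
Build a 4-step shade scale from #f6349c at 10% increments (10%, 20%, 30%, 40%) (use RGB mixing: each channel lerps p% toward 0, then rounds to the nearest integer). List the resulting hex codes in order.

#dd2f8c, #c52a7d, #ac246d, #941f5e

#f6349c is rgb(246, 52, 156).
10%: (246 − 24.6 = 221.4→221, 52 − 5.2 = 46.8→47, 156 − 15.6 = 140.4→140) → #dd2f8c
20%: (246 − 49.2 = 196.8→197, 52 − 10.4 = 41.6→42, 156 − 31.2 = 124.8→125) → #c52a7d
30%: (246 − 73.8 = 172.2→172, 52 − 15.6 = 36.4→36, 156 − 46.8 = 109.2→109) → #ac246d
40%: (246 − 98.4 = 147.6→148, 52 − 20.8 = 31.2→31, 156 − 62.4 = 93.6→94) → #941f5e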